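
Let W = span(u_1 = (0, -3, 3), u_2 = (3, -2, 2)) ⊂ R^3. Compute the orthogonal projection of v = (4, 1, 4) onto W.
proj_W(v) = (4, -3/2, 3/2)

Set up U = [u_1 | ... | u_2] ∈ R^(3×2). The projector onto W = col(U) is P = U (U^T U)^(-1) U^T.
Compute U^T U =
  [18, 12]
  [12, 17],
and U^T v = (9, 18).
Solve U^T U · c = U^T v for the coefficients: c = (-7/18, 4/3). The projection is proj_W(v) = U c.
Check: (v - proj_W(v)) · u_1 = 0  (should be 0).
Check: (v - proj_W(v)) · u_2 = 0  (should be 0).
Result: proj_W(v) = (4, -3/2, 3/2).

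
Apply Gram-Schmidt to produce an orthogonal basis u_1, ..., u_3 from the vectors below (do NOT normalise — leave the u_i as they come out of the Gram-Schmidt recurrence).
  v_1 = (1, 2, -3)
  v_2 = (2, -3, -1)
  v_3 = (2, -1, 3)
Orthogonal basis:
  u_1 = (1, 2, -3)
  u_2 = (29/14, -20/7, -17/14)
  u_3 = (418/195, 38/39, 266/195)

Apply the Gram-Schmidt recurrence
  u_1 = v_1
  u_i = v_i − Σ_{j<i} ((v_i · u_j) / (u_j · u_j)) · u_j.

Step by step this gives:
  u_1 = (1, 2, -3)
  u_2 = (29/14, -20/7, -17/14)
  u_3 = (418/195, 38/39, 266/195)

Orthogonality check:
  u_2 · u_1 = 0 (should be 0)
  u_3 · u_1 = 0 (should be 0)
  u_3 · u_2 = 0 (should be 0)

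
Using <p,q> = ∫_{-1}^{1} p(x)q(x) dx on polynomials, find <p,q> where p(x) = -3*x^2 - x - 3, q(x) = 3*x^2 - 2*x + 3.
<p,q> = -484/15

Expand the product: p(x)·q(x) = -9*x^4 + 3*x^3 - 16*x^2 + 3*x - 9.
∫_{-1}^{1} of each monomial x^k gives [2/(k+1) if k even, 0 if k odd]. Integrating term-by-term (or equivalently evaluating the antiderivative F(x) = -9*x^5/5 + 3*x^4/4 - 16*x^3/3 + 3*x^2/2 - 9*x at the endpoints):
  F(1) − F(−1) = -833/60 − (1103/60) = -484/15.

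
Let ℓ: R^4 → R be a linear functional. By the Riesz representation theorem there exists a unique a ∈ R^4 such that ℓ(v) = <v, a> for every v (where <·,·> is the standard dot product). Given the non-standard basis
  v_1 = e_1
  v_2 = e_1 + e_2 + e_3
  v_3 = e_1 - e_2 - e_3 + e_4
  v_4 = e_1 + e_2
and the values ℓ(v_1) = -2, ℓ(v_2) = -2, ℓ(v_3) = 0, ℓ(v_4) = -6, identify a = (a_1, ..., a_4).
a = (-2, -4, 4, 2)

Write a = (a_1, ..., a_4) in the standard basis. For each basis vector v_i, ℓ(v_i) = <v_i, a> is a linear equation in the a_j's. Collect the n equations into a matrix system V a = ℓ, where row i of V is v_i (expressed in the standard basis). Since V is invertible (lower-triangular with 1s on the diagonal, up to permutation), solve by back-substitution:
  V =
[[1, 0, 0, 0],
 [1, 1, 1, 0],
 [1, -1, -1, 1],
 [1, 1, 0, 0]]
  V a = (-2, -2, 0, -6)
Solving gives a = (-2, -4, 4, 2).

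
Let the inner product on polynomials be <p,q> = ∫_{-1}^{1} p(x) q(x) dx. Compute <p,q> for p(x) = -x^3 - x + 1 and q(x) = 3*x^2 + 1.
<p,q> = 4

Expand the product: p(x)·q(x) = -3*x^5 - 4*x^3 + 3*x^2 - x + 1.
∫_{-1}^{1} of each monomial x^k gives [2/(k+1) if k even, 0 if k odd]. Integrating term-by-term (or equivalently evaluating the antiderivative F(x) = -x^6/2 - x^4 + x^3 - x^2/2 + x at the endpoints):
  F(1) − F(−1) = 0 − (-4) = 4.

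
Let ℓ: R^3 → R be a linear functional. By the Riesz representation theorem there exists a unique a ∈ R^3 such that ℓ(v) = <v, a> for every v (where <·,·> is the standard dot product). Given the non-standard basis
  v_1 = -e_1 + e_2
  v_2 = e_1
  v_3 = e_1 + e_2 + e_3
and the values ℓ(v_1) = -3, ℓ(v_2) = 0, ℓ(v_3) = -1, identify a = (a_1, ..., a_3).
a = (0, -3, 2)

Write a = (a_1, ..., a_3) in the standard basis. For each basis vector v_i, ℓ(v_i) = <v_i, a> is a linear equation in the a_j's. Collect the n equations into a matrix system V a = ℓ, where row i of V is v_i (expressed in the standard basis). Since V is invertible (lower-triangular with 1s on the diagonal, up to permutation), solve by back-substitution:
  V =
[[-1, 1, 0],
 [1, 0, 0],
 [1, 1, 1]]
  V a = (-3, 0, -1)
Solving gives a = (0, -3, 2).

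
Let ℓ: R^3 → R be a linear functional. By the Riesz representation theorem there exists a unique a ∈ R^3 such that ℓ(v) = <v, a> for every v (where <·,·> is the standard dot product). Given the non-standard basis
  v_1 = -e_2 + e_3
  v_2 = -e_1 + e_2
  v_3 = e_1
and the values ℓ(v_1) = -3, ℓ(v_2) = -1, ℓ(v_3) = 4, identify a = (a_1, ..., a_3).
a = (4, 3, 0)

Write a = (a_1, ..., a_3) in the standard basis. For each basis vector v_i, ℓ(v_i) = <v_i, a> is a linear equation in the a_j's. Collect the n equations into a matrix system V a = ℓ, where row i of V is v_i (expressed in the standard basis). Since V is invertible (lower-triangular with 1s on the diagonal, up to permutation), solve by back-substitution:
  V =
[[0, -1, 1],
 [-1, 1, 0],
 [1, 0, 0]]
  V a = (-3, -1, 4)
Solving gives a = (4, 3, 0).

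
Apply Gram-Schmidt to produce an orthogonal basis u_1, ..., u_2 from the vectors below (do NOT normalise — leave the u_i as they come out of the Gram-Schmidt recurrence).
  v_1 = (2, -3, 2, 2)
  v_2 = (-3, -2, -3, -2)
Orthogonal basis:
  u_1 = (2, -3, 2, 2)
  u_2 = (-43/21, -24/7, -43/21, -22/21)

Apply the Gram-Schmidt recurrence
  u_1 = v_1
  u_i = v_i − Σ_{j<i} ((v_i · u_j) / (u_j · u_j)) · u_j.

Step by step this gives:
  u_1 = (2, -3, 2, 2)
  u_2 = (-43/21, -24/7, -43/21, -22/21)

Orthogonality check:
  u_2 · u_1 = 0 (should be 0)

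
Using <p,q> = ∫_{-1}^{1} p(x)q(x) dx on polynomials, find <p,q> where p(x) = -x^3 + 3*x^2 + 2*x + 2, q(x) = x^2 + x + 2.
<p,q> = 232/15

Expand the product: p(x)·q(x) = -x^5 + 2*x^4 + 3*x^3 + 10*x^2 + 6*x + 4.
∫_{-1}^{1} of each monomial x^k gives [2/(k+1) if k even, 0 if k odd]. Integrating term-by-term (or equivalently evaluating the antiderivative F(x) = -x^6/6 + 2*x^5/5 + 3*x^4/4 + 10*x^3/3 + 3*x^2 + 4*x at the endpoints):
  F(1) − F(−1) = 679/60 − (-83/20) = 232/15.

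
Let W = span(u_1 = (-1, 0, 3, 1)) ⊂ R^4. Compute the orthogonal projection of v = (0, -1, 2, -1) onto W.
proj_W(v) = (-5/11, 0, 15/11, 5/11)

Set up U = [u_1 | ... | u_1] ∈ R^(4×1). The projector onto W = col(U) is P = U (U^T U)^(-1) U^T.
Compute U^T U =
  [11],
and U^T v = (5).
Solve U^T U · c = U^T v for the coefficients: c = (5/11). The projection is proj_W(v) = U c.
Check: (v - proj_W(v)) · u_1 = 0  (should be 0).
Result: proj_W(v) = (-5/11, 0, 15/11, 5/11).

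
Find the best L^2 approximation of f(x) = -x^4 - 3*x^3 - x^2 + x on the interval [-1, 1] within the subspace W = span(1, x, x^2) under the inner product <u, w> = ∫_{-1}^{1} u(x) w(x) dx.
g(x) = -13*x^2/7 - 4*x/5 + 3/35

The best approximation g ∈ W is the orthogonal projection of f onto W. Writing g = a_0 + a_1 x + a_2 x^2, the coefficients solve the normal equations G · a = b where
  G_{ij} = <φ_i, φ_j> and b_i = <f, φ_i>, with φ_0 = 1, φ_1 = x, φ_2 = x^2.
G =
  [2, 0, 2/3]
  [0, 2/3, 0]
  [2/3, 0, 2/5],
b = (-16/15, -8/15, -24/35).
Solving gives a_0 = 3/35, a_1 = -4/5, a_2 = -13/7, so
  g(x) = -13*x^2/7 - 4*x/5 + 3/35.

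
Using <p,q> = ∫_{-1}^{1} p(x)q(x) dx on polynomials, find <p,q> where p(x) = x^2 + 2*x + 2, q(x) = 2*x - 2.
<p,q> = -20/3

Expand the product: p(x)·q(x) = 2*x^3 + 2*x^2 - 4.
∫_{-1}^{1} of each monomial x^k gives [2/(k+1) if k even, 0 if k odd]. Integrating term-by-term (or equivalently evaluating the antiderivative F(x) = x^4/2 + 2*x^3/3 - 4*x at the endpoints):
  F(1) − F(−1) = -17/6 − (23/6) = -20/3.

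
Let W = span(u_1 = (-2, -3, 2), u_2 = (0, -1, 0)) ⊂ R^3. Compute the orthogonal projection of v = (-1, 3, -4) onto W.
proj_W(v) = (3/2, 3, -3/2)

Set up U = [u_1 | ... | u_2] ∈ R^(3×2). The projector onto W = col(U) is P = U (U^T U)^(-1) U^T.
Compute U^T U =
  [17, 3]
  [3, 1],
and U^T v = (-15, -3).
Solve U^T U · c = U^T v for the coefficients: c = (-3/4, -3/4). The projection is proj_W(v) = U c.
Check: (v - proj_W(v)) · u_1 = 0  (should be 0).
Check: (v - proj_W(v)) · u_2 = 0  (should be 0).
Result: proj_W(v) = (3/2, 3, -3/2).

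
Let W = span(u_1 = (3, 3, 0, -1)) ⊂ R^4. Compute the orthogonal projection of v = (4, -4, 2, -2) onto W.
proj_W(v) = (6/19, 6/19, 0, -2/19)

Set up U = [u_1 | ... | u_1] ∈ R^(4×1). The projector onto W = col(U) is P = U (U^T U)^(-1) U^T.
Compute U^T U =
  [19],
and U^T v = (2).
Solve U^T U · c = U^T v for the coefficients: c = (2/19). The projection is proj_W(v) = U c.
Check: (v - proj_W(v)) · u_1 = 0  (should be 0).
Result: proj_W(v) = (6/19, 6/19, 0, -2/19).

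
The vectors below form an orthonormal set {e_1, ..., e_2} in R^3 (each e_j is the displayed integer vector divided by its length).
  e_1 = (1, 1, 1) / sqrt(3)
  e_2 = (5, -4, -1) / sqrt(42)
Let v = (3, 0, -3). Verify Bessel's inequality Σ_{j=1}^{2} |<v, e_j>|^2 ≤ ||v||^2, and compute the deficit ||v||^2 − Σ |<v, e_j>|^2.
Σ |<v, e_j>|^2 = 54/7; ||v||^2 = 18; deficit = 72/7

Write each e_j = u_j / sqrt(<u_j, u_j>) where u_j is the displayed integer vector. Then <v, e_j> = <v, u_j> / sqrt(<u_j, u_j>), so |<v, e_j>|^2 = <v, u_j>^2 / <u_j, u_j>.
Coefficients: <v, e_1> = 0/sqrt(3), <v, e_2> = 18/sqrt(42).
Square and sum: Σ |<v, e_j>|^2 = 54/7.
Compute ||v||^2 = v·v = 18.
Deficit = 18 − 54/7 = 72/7 ≥ 0, confirming Bessel's inequality. (The deficit equals ||v − Σ <v,e_j> e_j||^2, the squared distance from v to span{e_j}.)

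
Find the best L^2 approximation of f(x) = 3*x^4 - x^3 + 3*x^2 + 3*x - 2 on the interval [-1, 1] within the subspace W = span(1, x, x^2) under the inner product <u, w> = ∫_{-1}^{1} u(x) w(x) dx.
g(x) = 39*x^2/7 + 12*x/5 - 79/35

The best approximation g ∈ W is the orthogonal projection of f onto W. Writing g = a_0 + a_1 x + a_2 x^2, the coefficients solve the normal equations G · a = b where
  G_{ij} = <φ_i, φ_j> and b_i = <f, φ_i>, with φ_0 = 1, φ_1 = x, φ_2 = x^2.
G =
  [2, 0, 2/3]
  [0, 2/3, 0]
  [2/3, 0, 2/5],
b = (-4/5, 8/5, 76/105).
Solving gives a_0 = -79/35, a_1 = 12/5, a_2 = 39/7, so
  g(x) = 39*x^2/7 + 12*x/5 - 79/35.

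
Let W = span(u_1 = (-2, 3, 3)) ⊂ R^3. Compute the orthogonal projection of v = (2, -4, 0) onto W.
proj_W(v) = (16/11, -24/11, -24/11)

Set up U = [u_1 | ... | u_1] ∈ R^(3×1). The projector onto W = col(U) is P = U (U^T U)^(-1) U^T.
Compute U^T U =
  [22],
and U^T v = (-16).
Solve U^T U · c = U^T v for the coefficients: c = (-8/11). The projection is proj_W(v) = U c.
Check: (v - proj_W(v)) · u_1 = 0  (should be 0).
Result: proj_W(v) = (16/11, -24/11, -24/11).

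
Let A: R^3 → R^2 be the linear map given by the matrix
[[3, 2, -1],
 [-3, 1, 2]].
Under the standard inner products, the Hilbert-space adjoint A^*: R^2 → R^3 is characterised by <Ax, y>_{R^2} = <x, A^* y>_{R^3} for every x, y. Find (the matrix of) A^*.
A^* = A^T =
[[3, -3],
 [2, 1],
 [-1, 2]]

For real matrices with standard dot products, the defining identity <Ax, y> = <x, A^* y> gives (Ax)^T y = x^T (A^*) y, i.e. x^T A^T y = x^T (A^*) y. Since this holds for all x, y, we must have A^* = A^T. Therefore
A^* =
[[3, -3],
 [2, 1],
 [-1, 2]].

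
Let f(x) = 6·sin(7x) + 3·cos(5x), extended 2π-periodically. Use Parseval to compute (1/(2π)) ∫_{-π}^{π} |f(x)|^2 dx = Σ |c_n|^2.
Σ |c_n|^2 = 45/2

Expand |f|^2 and use orthogonality of {sin(nx), cos(mx)} on [-π, π]:
  ∫_{-π}^{π} sin(nx)^2 dx = π, ∫ cos(mx)^2 dx = π, and cross terms integrate to 0.
So ∫_{-π}^{π} f(x)^2 dx = 6^2 · π + 3^2 · π = (36 + 9)π.
Divide by 2π: (36 + 9)/2 = 45/2.
By Parseval, this equals Σ |c_n|^2.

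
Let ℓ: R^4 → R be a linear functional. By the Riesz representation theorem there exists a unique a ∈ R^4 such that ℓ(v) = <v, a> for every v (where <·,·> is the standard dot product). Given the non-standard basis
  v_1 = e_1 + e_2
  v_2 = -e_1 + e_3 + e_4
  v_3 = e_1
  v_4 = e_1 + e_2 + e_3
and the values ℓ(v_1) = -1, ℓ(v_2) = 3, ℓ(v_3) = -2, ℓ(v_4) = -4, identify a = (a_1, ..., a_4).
a = (-2, 1, -3, 4)

Write a = (a_1, ..., a_4) in the standard basis. For each basis vector v_i, ℓ(v_i) = <v_i, a> is a linear equation in the a_j's. Collect the n equations into a matrix system V a = ℓ, where row i of V is v_i (expressed in the standard basis). Since V is invertible (lower-triangular with 1s on the diagonal, up to permutation), solve by back-substitution:
  V =
[[1, 1, 0, 0],
 [-1, 0, 1, 1],
 [1, 0, 0, 0],
 [1, 1, 1, 0]]
  V a = (-1, 3, -2, -4)
Solving gives a = (-2, 1, -3, 4).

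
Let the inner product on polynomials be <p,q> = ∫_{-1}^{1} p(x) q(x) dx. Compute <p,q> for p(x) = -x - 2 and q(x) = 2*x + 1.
<p,q> = -16/3

Expand the product: p(x)·q(x) = -2*x^2 - 5*x - 2.
∫_{-1}^{1} of each monomial x^k gives [2/(k+1) if k even, 0 if k odd]. Integrating term-by-term (or equivalently evaluating the antiderivative F(x) = -2*x^3/3 - 5*x^2/2 - 2*x at the endpoints):
  F(1) − F(−1) = -31/6 − (1/6) = -16/3.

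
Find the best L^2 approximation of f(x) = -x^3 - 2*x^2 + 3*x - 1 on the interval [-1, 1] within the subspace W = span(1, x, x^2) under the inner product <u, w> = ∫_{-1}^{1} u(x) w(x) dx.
g(x) = -2*x^2 + 12*x/5 - 1

The best approximation g ∈ W is the orthogonal projection of f onto W. Writing g = a_0 + a_1 x + a_2 x^2, the coefficients solve the normal equations G · a = b where
  G_{ij} = <φ_i, φ_j> and b_i = <f, φ_i>, with φ_0 = 1, φ_1 = x, φ_2 = x^2.
G =
  [2, 0, 2/3]
  [0, 2/3, 0]
  [2/3, 0, 2/5],
b = (-10/3, 8/5, -22/15).
Solving gives a_0 = -1, a_1 = 12/5, a_2 = -2, so
  g(x) = -2*x^2 + 12*x/5 - 1.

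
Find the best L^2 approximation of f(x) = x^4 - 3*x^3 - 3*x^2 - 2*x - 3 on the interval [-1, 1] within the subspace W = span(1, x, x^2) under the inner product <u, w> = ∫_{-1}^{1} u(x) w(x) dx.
g(x) = -15*x^2/7 - 19*x/5 - 108/35

The best approximation g ∈ W is the orthogonal projection of f onto W. Writing g = a_0 + a_1 x + a_2 x^2, the coefficients solve the normal equations G · a = b where
  G_{ij} = <φ_i, φ_j> and b_i = <f, φ_i>, with φ_0 = 1, φ_1 = x, φ_2 = x^2.
G =
  [2, 0, 2/3]
  [0, 2/3, 0]
  [2/3, 0, 2/5],
b = (-38/5, -38/15, -102/35).
Solving gives a_0 = -108/35, a_1 = -19/5, a_2 = -15/7, so
  g(x) = -15*x^2/7 - 19*x/5 - 108/35.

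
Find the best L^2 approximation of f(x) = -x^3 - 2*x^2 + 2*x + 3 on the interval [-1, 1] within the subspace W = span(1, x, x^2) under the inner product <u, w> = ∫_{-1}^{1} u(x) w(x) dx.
g(x) = -2*x^2 + 7*x/5 + 3

The best approximation g ∈ W is the orthogonal projection of f onto W. Writing g = a_0 + a_1 x + a_2 x^2, the coefficients solve the normal equations G · a = b where
  G_{ij} = <φ_i, φ_j> and b_i = <f, φ_i>, with φ_0 = 1, φ_1 = x, φ_2 = x^2.
G =
  [2, 0, 2/3]
  [0, 2/3, 0]
  [2/3, 0, 2/5],
b = (14/3, 14/15, 6/5).
Solving gives a_0 = 3, a_1 = 7/5, a_2 = -2, so
  g(x) = -2*x^2 + 7*x/5 + 3.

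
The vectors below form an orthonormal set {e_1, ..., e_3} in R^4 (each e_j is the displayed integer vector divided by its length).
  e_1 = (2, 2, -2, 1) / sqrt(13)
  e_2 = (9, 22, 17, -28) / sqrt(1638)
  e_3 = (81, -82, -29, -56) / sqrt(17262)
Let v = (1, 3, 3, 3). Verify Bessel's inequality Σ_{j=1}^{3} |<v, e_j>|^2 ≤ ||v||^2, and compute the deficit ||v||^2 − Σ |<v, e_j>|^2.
Σ |<v, e_j>|^2 = 1811/137; ||v||^2 = 28; deficit = 2025/137

Write each e_j = u_j / sqrt(<u_j, u_j>) where u_j is the displayed integer vector. Then <v, e_j> = <v, u_j> / sqrt(<u_j, u_j>), so |<v, e_j>|^2 = <v, u_j>^2 / <u_j, u_j>.
Coefficients: <v, e_1> = 5/sqrt(13), <v, e_2> = 42/sqrt(1638), <v, e_3> = -420/sqrt(17262).
Square and sum: Σ |<v, e_j>|^2 = 1811/137.
Compute ||v||^2 = v·v = 28.
Deficit = 28 − 1811/137 = 2025/137 ≥ 0, confirming Bessel's inequality. (The deficit equals ||v − Σ <v,e_j> e_j||^2, the squared distance from v to span{e_j}.)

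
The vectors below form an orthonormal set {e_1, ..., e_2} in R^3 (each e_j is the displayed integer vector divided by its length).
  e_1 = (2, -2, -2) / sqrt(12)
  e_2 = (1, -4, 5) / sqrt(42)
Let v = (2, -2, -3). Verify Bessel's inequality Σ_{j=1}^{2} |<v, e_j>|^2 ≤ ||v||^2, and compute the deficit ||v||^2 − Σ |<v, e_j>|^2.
Σ |<v, e_j>|^2 = 237/14; ||v||^2 = 17; deficit = 1/14

Write each e_j = u_j / sqrt(<u_j, u_j>) where u_j is the displayed integer vector. Then <v, e_j> = <v, u_j> / sqrt(<u_j, u_j>), so |<v, e_j>|^2 = <v, u_j>^2 / <u_j, u_j>.
Coefficients: <v, e_1> = 14/sqrt(12), <v, e_2> = -5/sqrt(42).
Square and sum: Σ |<v, e_j>|^2 = 237/14.
Compute ||v||^2 = v·v = 17.
Deficit = 17 − 237/14 = 1/14 ≥ 0, confirming Bessel's inequality. (The deficit equals ||v − Σ <v,e_j> e_j||^2, the squared distance from v to span{e_j}.)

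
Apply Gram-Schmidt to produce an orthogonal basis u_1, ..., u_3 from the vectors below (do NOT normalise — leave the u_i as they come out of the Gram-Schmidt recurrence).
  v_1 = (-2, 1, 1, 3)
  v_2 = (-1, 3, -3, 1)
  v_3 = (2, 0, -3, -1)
Orthogonal basis:
  u_1 = (-2, 1, 1, 3)
  u_2 = (-1/3, 8/3, -10/3, 0)
  u_3 = (46/55, -38/55, -7/11, 1)

Apply the Gram-Schmidt recurrence
  u_1 = v_1
  u_i = v_i − Σ_{j<i} ((v_i · u_j) / (u_j · u_j)) · u_j.

Step by step this gives:
  u_1 = (-2, 1, 1, 3)
  u_2 = (-1/3, 8/3, -10/3, 0)
  u_3 = (46/55, -38/55, -7/11, 1)

Orthogonality check:
  u_2 · u_1 = 0 (should be 0)
  u_3 · u_1 = 0 (should be 0)
  u_3 · u_2 = 0 (should be 0)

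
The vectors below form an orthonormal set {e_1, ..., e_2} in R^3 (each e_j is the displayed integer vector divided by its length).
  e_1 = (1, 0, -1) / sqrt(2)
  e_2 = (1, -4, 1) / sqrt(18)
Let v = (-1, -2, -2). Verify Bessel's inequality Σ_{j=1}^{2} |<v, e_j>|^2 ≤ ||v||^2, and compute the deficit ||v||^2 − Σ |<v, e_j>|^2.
Σ |<v, e_j>|^2 = 17/9; ||v||^2 = 9; deficit = 64/9

Write each e_j = u_j / sqrt(<u_j, u_j>) where u_j is the displayed integer vector. Then <v, e_j> = <v, u_j> / sqrt(<u_j, u_j>), so |<v, e_j>|^2 = <v, u_j>^2 / <u_j, u_j>.
Coefficients: <v, e_1> = 1/sqrt(2), <v, e_2> = 5/sqrt(18).
Square and sum: Σ |<v, e_j>|^2 = 17/9.
Compute ||v||^2 = v·v = 9.
Deficit = 9 − 17/9 = 64/9 ≥ 0, confirming Bessel's inequality. (The deficit equals ||v − Σ <v,e_j> e_j||^2, the squared distance from v to span{e_j}.)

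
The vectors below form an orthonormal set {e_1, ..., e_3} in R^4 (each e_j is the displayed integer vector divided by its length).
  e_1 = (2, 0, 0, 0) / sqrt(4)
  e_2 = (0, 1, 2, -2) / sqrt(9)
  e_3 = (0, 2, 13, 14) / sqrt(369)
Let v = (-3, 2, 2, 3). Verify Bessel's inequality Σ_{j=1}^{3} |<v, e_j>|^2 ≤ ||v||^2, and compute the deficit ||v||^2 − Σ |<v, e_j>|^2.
Σ |<v, e_j>|^2 = 945/41; ||v||^2 = 26; deficit = 121/41

Write each e_j = u_j / sqrt(<u_j, u_j>) where u_j is the displayed integer vector. Then <v, e_j> = <v, u_j> / sqrt(<u_j, u_j>), so |<v, e_j>|^2 = <v, u_j>^2 / <u_j, u_j>.
Coefficients: <v, e_1> = -6/sqrt(4), <v, e_2> = 0/sqrt(9), <v, e_3> = 72/sqrt(369).
Square and sum: Σ |<v, e_j>|^2 = 945/41.
Compute ||v||^2 = v·v = 26.
Deficit = 26 − 945/41 = 121/41 ≥ 0, confirming Bessel's inequality. (The deficit equals ||v − Σ <v,e_j> e_j||^2, the squared distance from v to span{e_j}.)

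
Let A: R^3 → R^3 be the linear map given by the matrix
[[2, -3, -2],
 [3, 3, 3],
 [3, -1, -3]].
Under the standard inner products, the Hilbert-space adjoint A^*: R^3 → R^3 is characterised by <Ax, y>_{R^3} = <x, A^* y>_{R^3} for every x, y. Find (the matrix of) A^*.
A^* = A^T =
[[2, 3, 3],
 [-3, 3, -1],
 [-2, 3, -3]]

For real matrices with standard dot products, the defining identity <Ax, y> = <x, A^* y> gives (Ax)^T y = x^T (A^*) y, i.e. x^T A^T y = x^T (A^*) y. Since this holds for all x, y, we must have A^* = A^T. Therefore
A^* =
[[2, 3, 3],
 [-3, 3, -1],
 [-2, 3, -3]].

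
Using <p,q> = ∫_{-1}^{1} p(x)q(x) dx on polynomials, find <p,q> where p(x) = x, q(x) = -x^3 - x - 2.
<p,q> = -16/15

Expand the product: p(x)·q(x) = -x^4 - x^2 - 2*x.
∫_{-1}^{1} of each monomial x^k gives [2/(k+1) if k even, 0 if k odd]. Integrating term-by-term (or equivalently evaluating the antiderivative F(x) = -x^5/5 - x^3/3 - x^2 at the endpoints):
  F(1) − F(−1) = -23/15 − (-7/15) = -16/15.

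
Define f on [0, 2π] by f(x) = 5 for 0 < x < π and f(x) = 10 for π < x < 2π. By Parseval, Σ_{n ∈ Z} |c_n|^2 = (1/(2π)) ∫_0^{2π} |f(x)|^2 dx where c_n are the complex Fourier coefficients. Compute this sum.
Σ |c_n|^2 = 125/2

Parseval equates the L^2 energy of f (normalised by 1/(2π)) with the ℓ^2 sum of its Fourier coefficients: (1/(2π)) ∫_0^{2π} |f|^2 = Σ |c_n|^2.
Compute the left side: (1/(2π)) [∫_0^π 5^2 dx + ∫_π^{2π} 10^2 dx] = (1/(2π)) · (25π + 100π) = (25 + 100)/2 = 125/2.
So Σ_{n ∈ Z} |c_n|^2 = 125/2.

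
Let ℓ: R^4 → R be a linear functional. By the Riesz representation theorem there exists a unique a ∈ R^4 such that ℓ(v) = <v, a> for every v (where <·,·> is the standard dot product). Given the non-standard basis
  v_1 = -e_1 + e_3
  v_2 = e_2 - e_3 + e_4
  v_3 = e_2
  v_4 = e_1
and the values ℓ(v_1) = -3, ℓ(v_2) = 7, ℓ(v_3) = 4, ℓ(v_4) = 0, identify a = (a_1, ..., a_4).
a = (0, 4, -3, 0)

Write a = (a_1, ..., a_4) in the standard basis. For each basis vector v_i, ℓ(v_i) = <v_i, a> is a linear equation in the a_j's. Collect the n equations into a matrix system V a = ℓ, where row i of V is v_i (expressed in the standard basis). Since V is invertible (lower-triangular with 1s on the diagonal, up to permutation), solve by back-substitution:
  V =
[[-1, 0, 1, 0],
 [0, 1, -1, 1],
 [0, 1, 0, 0],
 [1, 0, 0, 0]]
  V a = (-3, 7, 4, 0)
Solving gives a = (0, 4, -3, 0).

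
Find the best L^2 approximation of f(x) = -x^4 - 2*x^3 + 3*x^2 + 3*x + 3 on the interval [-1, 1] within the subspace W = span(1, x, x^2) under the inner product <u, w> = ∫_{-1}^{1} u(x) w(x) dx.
g(x) = 15*x^2/7 + 9*x/5 + 108/35

The best approximation g ∈ W is the orthogonal projection of f onto W. Writing g = a_0 + a_1 x + a_2 x^2, the coefficients solve the normal equations G · a = b where
  G_{ij} = <φ_i, φ_j> and b_i = <f, φ_i>, with φ_0 = 1, φ_1 = x, φ_2 = x^2.
G =
  [2, 0, 2/3]
  [0, 2/3, 0]
  [2/3, 0, 2/5],
b = (38/5, 6/5, 102/35).
Solving gives a_0 = 108/35, a_1 = 9/5, a_2 = 15/7, so
  g(x) = 15*x^2/7 + 9*x/5 + 108/35.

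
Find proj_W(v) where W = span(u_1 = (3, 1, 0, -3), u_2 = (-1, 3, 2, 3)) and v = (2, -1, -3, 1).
proj_W(v) = (14/89, -107/89, -67/89, -81/89)

Set up U = [u_1 | ... | u_2] ∈ R^(4×2). The projector onto W = col(U) is P = U (U^T U)^(-1) U^T.
Compute U^T U =
  [19, -9]
  [-9, 23],
and U^T v = (2, -8).
Solve U^T U · c = U^T v for the coefficients: c = (-13/178, -67/178). The projection is proj_W(v) = U c.
Check: (v - proj_W(v)) · u_1 = 0  (should be 0).
Check: (v - proj_W(v)) · u_2 = 0  (should be 0).
Result: proj_W(v) = (14/89, -107/89, -67/89, -81/89).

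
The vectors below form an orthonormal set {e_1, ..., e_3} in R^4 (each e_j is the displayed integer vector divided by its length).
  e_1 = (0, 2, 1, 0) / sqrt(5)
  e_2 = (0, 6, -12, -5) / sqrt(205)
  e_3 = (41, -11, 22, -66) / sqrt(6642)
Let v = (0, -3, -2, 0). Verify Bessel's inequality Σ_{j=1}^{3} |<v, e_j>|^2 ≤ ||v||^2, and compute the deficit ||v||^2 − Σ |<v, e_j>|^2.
Σ |<v, e_j>|^2 = 2105/162; ||v||^2 = 13; deficit = 1/162

Write each e_j = u_j / sqrt(<u_j, u_j>) where u_j is the displayed integer vector. Then <v, e_j> = <v, u_j> / sqrt(<u_j, u_j>), so |<v, e_j>|^2 = <v, u_j>^2 / <u_j, u_j>.
Coefficients: <v, e_1> = -8/sqrt(5), <v, e_2> = 6/sqrt(205), <v, e_3> = -11/sqrt(6642).
Square and sum: Σ |<v, e_j>|^2 = 2105/162.
Compute ||v||^2 = v·v = 13.
Deficit = 13 − 2105/162 = 1/162 ≥ 0, confirming Bessel's inequality. (The deficit equals ||v − Σ <v,e_j> e_j||^2, the squared distance from v to span{e_j}.)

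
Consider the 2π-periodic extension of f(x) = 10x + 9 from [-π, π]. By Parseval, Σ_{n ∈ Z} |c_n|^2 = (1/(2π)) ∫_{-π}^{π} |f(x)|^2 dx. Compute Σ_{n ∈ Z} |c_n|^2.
Σ |c_n|^2 = 100π^2/3 + 81

Expand and integrate term by term over [-π, π]:
  ∫ (10x)^2 dx = 100·(2π^3/3); ∫ 2·10·(9)·x dx = 0 (odd integrand); ∫ 9^2 dx = 81·2π.
So (1/(2π)) ∫_{-π}^{π} (10x + 9)^2 dx = 100π^2/3 + 81 = 100π^2/3 + 81.
Parseval ⇒ Σ |c_n|^2 = 100π^2/3 + 81.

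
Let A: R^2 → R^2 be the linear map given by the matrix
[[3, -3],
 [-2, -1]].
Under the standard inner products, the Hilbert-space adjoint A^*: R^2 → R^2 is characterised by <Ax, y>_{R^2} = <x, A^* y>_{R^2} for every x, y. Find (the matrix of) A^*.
A^* = A^T =
[[3, -2],
 [-3, -1]]

For real matrices with standard dot products, the defining identity <Ax, y> = <x, A^* y> gives (Ax)^T y = x^T (A^*) y, i.e. x^T A^T y = x^T (A^*) y. Since this holds for all x, y, we must have A^* = A^T. Therefore
A^* =
[[3, -2],
 [-3, -1]].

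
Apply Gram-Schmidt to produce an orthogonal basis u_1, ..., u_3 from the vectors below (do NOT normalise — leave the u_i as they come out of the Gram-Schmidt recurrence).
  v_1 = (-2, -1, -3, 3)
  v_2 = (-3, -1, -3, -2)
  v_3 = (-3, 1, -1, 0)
Orthogonal basis:
  u_1 = (-2, -1, -3, 3)
  u_2 = (-49/23, -13/23, -39/23, -76/23)
  u_3 = (-620/429, 52/33, 8/11, 124/429)

Apply the Gram-Schmidt recurrence
  u_1 = v_1
  u_i = v_i − Σ_{j<i} ((v_i · u_j) / (u_j · u_j)) · u_j.

Step by step this gives:
  u_1 = (-2, -1, -3, 3)
  u_2 = (-49/23, -13/23, -39/23, -76/23)
  u_3 = (-620/429, 52/33, 8/11, 124/429)

Orthogonality check:
  u_2 · u_1 = 0 (should be 0)
  u_3 · u_1 = 0 (should be 0)
  u_3 · u_2 = 0 (should be 0)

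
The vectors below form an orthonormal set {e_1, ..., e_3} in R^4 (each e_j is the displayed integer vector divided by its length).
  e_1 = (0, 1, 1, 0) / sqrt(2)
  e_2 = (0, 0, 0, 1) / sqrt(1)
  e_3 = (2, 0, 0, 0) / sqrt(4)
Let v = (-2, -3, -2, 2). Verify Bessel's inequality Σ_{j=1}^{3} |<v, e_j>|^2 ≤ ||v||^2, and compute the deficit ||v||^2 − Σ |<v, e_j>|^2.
Σ |<v, e_j>|^2 = 41/2; ||v||^2 = 21; deficit = 1/2

Write each e_j = u_j / sqrt(<u_j, u_j>) where u_j is the displayed integer vector. Then <v, e_j> = <v, u_j> / sqrt(<u_j, u_j>), so |<v, e_j>|^2 = <v, u_j>^2 / <u_j, u_j>.
Coefficients: <v, e_1> = -5/sqrt(2), <v, e_2> = 2/sqrt(1), <v, e_3> = -4/sqrt(4).
Square and sum: Σ |<v, e_j>|^2 = 41/2.
Compute ||v||^2 = v·v = 21.
Deficit = 21 − 41/2 = 1/2 ≥ 0, confirming Bessel's inequality. (The deficit equals ||v − Σ <v,e_j> e_j||^2, the squared distance from v to span{e_j}.)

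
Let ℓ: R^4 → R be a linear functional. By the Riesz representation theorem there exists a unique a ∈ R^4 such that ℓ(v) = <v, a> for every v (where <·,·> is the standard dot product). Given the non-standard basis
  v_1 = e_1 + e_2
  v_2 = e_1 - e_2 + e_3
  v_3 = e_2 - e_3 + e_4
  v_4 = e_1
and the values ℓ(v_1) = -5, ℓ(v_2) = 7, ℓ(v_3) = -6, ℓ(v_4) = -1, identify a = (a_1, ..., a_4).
a = (-1, -4, 4, 2)

Write a = (a_1, ..., a_4) in the standard basis. For each basis vector v_i, ℓ(v_i) = <v_i, a> is a linear equation in the a_j's. Collect the n equations into a matrix system V a = ℓ, where row i of V is v_i (expressed in the standard basis). Since V is invertible (lower-triangular with 1s on the diagonal, up to permutation), solve by back-substitution:
  V =
[[1, 1, 0, 0],
 [1, -1, 1, 0],
 [0, 1, -1, 1],
 [1, 0, 0, 0]]
  V a = (-5, 7, -6, -1)
Solving gives a = (-1, -4, 4, 2).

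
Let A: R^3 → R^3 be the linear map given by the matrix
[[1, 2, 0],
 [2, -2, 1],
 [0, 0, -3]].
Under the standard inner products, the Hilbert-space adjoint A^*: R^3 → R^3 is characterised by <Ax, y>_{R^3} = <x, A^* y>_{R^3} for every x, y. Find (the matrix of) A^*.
A^* = A^T =
[[1, 2, 0],
 [2, -2, 0],
 [0, 1, -3]]

For real matrices with standard dot products, the defining identity <Ax, y> = <x, A^* y> gives (Ax)^T y = x^T (A^*) y, i.e. x^T A^T y = x^T (A^*) y. Since this holds for all x, y, we must have A^* = A^T. Therefore
A^* =
[[1, 2, 0],
 [2, -2, 0],
 [0, 1, -3]].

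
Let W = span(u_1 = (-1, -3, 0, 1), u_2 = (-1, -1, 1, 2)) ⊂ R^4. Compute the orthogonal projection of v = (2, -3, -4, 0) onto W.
proj_W(v) = (8/41, -126/41, -75/41, -83/41)

Set up U = [u_1 | ... | u_2] ∈ R^(4×2). The projector onto W = col(U) is P = U (U^T U)^(-1) U^T.
Compute U^T U =
  [11, 6]
  [6, 7],
and U^T v = (7, -3).
Solve U^T U · c = U^T v for the coefficients: c = (67/41, -75/41). The projection is proj_W(v) = U c.
Check: (v - proj_W(v)) · u_1 = 0  (should be 0).
Check: (v - proj_W(v)) · u_2 = 0  (should be 0).
Result: proj_W(v) = (8/41, -126/41, -75/41, -83/41).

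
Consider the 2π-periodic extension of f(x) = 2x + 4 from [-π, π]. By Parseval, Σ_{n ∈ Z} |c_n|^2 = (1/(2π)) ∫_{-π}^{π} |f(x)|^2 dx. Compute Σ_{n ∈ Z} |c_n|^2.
Σ |c_n|^2 = 4π^2/3 + 16

Expand and integrate term by term over [-π, π]:
  ∫ (2x)^2 dx = 4·(2π^3/3); ∫ 2·2·(4)·x dx = 0 (odd integrand); ∫ 4^2 dx = 16·2π.
So (1/(2π)) ∫_{-π}^{π} (2x + 4)^2 dx = 4π^2/3 + 16 = 4π^2/3 + 16.
Parseval ⇒ Σ |c_n|^2 = 4π^2/3 + 16.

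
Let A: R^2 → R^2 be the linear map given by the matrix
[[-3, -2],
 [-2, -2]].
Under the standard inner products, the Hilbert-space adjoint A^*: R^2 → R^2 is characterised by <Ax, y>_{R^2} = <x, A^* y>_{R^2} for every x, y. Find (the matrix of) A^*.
A^* = A^T =
[[-3, -2],
 [-2, -2]]

For real matrices with standard dot products, the defining identity <Ax, y> = <x, A^* y> gives (Ax)^T y = x^T (A^*) y, i.e. x^T A^T y = x^T (A^*) y. Since this holds for all x, y, we must have A^* = A^T. Therefore
A^* =
[[-3, -2],
 [-2, -2]].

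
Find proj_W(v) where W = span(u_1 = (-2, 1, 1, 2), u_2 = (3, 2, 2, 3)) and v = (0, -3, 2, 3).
proj_W(v) = (-27/122, 101/122, 101/122, 177/122)

Set up U = [u_1 | ... | u_2] ∈ R^(4×2). The projector onto W = col(U) is P = U (U^T U)^(-1) U^T.
Compute U^T U =
  [10, 4]
  [4, 26],
and U^T v = (5, 7).
Solve U^T U · c = U^T v for the coefficients: c = (51/122, 25/122). The projection is proj_W(v) = U c.
Check: (v - proj_W(v)) · u_1 = 0  (should be 0).
Check: (v - proj_W(v)) · u_2 = 0  (should be 0).
Result: proj_W(v) = (-27/122, 101/122, 101/122, 177/122).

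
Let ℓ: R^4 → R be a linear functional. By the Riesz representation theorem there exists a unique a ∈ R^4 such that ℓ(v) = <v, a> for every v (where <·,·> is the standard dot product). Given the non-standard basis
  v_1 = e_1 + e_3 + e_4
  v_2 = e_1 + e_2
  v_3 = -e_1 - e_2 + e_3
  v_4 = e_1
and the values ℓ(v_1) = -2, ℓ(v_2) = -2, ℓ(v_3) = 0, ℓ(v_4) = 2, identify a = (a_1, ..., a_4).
a = (2, -4, -2, -2)

Write a = (a_1, ..., a_4) in the standard basis. For each basis vector v_i, ℓ(v_i) = <v_i, a> is a linear equation in the a_j's. Collect the n equations into a matrix system V a = ℓ, where row i of V is v_i (expressed in the standard basis). Since V is invertible (lower-triangular with 1s on the diagonal, up to permutation), solve by back-substitution:
  V =
[[1, 0, 1, 1],
 [1, 1, 0, 0],
 [-1, -1, 1, 0],
 [1, 0, 0, 0]]
  V a = (-2, -2, 0, 2)
Solving gives a = (2, -4, -2, -2).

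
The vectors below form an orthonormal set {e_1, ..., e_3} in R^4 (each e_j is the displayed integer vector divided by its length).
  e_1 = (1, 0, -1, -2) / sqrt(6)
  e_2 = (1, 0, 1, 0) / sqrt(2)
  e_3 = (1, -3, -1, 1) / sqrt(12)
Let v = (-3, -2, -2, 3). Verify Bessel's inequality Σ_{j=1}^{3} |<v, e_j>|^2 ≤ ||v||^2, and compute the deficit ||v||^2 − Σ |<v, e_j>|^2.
Σ |<v, e_j>|^2 = 26; ||v||^2 = 26; deficit = 0

Write each e_j = u_j / sqrt(<u_j, u_j>) where u_j is the displayed integer vector. Then <v, e_j> = <v, u_j> / sqrt(<u_j, u_j>), so |<v, e_j>|^2 = <v, u_j>^2 / <u_j, u_j>.
Coefficients: <v, e_1> = -7/sqrt(6), <v, e_2> = -5/sqrt(2), <v, e_3> = 8/sqrt(12).
Square and sum: Σ |<v, e_j>|^2 = 26.
Compute ||v||^2 = v·v = 26.
Deficit = 26 − 26 = 0 ≥ 0, confirming Bessel's inequality. (The deficit equals ||v − Σ <v,e_j> e_j||^2, the squared distance from v to span{e_j}.)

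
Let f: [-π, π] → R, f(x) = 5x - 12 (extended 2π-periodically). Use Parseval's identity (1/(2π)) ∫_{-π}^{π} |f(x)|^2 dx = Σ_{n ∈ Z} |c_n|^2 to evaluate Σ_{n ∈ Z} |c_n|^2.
Σ |c_n|^2 = 25π^2/3 + 144

Expand and integrate term by term over [-π, π]:
  ∫ (5x)^2 dx = 25·(2π^3/3); ∫ 2·5·(-12)·x dx = 0 (odd integrand); ∫ (-12)^2 dx = 144·2π.
So (1/(2π)) ∫_{-π}^{π} (5x - 12)^2 dx = 25π^2/3 + 144 = 25π^2/3 + 144.
Parseval ⇒ Σ |c_n|^2 = 25π^2/3 + 144.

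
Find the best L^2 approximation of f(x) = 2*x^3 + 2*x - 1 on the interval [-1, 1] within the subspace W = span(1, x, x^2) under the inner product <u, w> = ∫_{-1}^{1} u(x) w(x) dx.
g(x) = 16*x/5 - 1

The best approximation g ∈ W is the orthogonal projection of f onto W. Writing g = a_0 + a_1 x + a_2 x^2, the coefficients solve the normal equations G · a = b where
  G_{ij} = <φ_i, φ_j> and b_i = <f, φ_i>, with φ_0 = 1, φ_1 = x, φ_2 = x^2.
G =
  [2, 0, 2/3]
  [0, 2/3, 0]
  [2/3, 0, 2/5],
b = (-2, 32/15, -2/3).
Solving gives a_0 = -1, a_1 = 16/5, a_2 = 0, so
  g(x) = 16*x/5 - 1.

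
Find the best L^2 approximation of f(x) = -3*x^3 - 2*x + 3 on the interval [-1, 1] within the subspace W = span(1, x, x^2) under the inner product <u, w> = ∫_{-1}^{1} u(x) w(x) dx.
g(x) = 3 - 19*x/5

The best approximation g ∈ W is the orthogonal projection of f onto W. Writing g = a_0 + a_1 x + a_2 x^2, the coefficients solve the normal equations G · a = b where
  G_{ij} = <φ_i, φ_j> and b_i = <f, φ_i>, with φ_0 = 1, φ_1 = x, φ_2 = x^2.
G =
  [2, 0, 2/3]
  [0, 2/3, 0]
  [2/3, 0, 2/5],
b = (6, -38/15, 2).
Solving gives a_0 = 3, a_1 = -19/5, a_2 = 0, so
  g(x) = 3 - 19*x/5.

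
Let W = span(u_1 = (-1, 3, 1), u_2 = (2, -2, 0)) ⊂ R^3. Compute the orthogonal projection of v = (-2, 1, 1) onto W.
proj_W(v) = (-3/2, 3/2, 0)

Set up U = [u_1 | ... | u_2] ∈ R^(3×2). The projector onto W = col(U) is P = U (U^T U)^(-1) U^T.
Compute U^T U =
  [11, -8]
  [-8, 8],
and U^T v = (6, -6).
Solve U^T U · c = U^T v for the coefficients: c = (0, -3/4). The projection is proj_W(v) = U c.
Check: (v - proj_W(v)) · u_1 = 0  (should be 0).
Check: (v - proj_W(v)) · u_2 = 0  (should be 0).
Result: proj_W(v) = (-3/2, 3/2, 0).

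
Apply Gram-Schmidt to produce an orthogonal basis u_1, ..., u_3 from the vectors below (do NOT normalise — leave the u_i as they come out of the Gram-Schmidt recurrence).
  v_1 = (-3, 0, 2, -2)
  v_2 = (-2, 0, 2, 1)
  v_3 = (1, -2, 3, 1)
Orthogonal basis:
  u_1 = (-3, 0, 2, -2)
  u_2 = (-10/17, 0, 18/17, 33/17)
  u_3 = (150/89, -2, 175/89, -50/89)

Apply the Gram-Schmidt recurrence
  u_1 = v_1
  u_i = v_i − Σ_{j<i} ((v_i · u_j) / (u_j · u_j)) · u_j.

Step by step this gives:
  u_1 = (-3, 0, 2, -2)
  u_2 = (-10/17, 0, 18/17, 33/17)
  u_3 = (150/89, -2, 175/89, -50/89)

Orthogonality check:
  u_2 · u_1 = 0 (should be 0)
  u_3 · u_1 = 0 (should be 0)
  u_3 · u_2 = 0 (should be 0)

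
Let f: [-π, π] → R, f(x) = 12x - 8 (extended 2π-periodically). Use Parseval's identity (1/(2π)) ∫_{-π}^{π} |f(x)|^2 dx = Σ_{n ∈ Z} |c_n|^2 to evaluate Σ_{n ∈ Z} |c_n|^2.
Σ |c_n|^2 = 48π^2 + 64

Expand and integrate term by term over [-π, π]:
  ∫ (12x)^2 dx = 144·(2π^3/3); ∫ 2·12·(-8)·x dx = 0 (odd integrand); ∫ (-8)^2 dx = 64·2π.
So (1/(2π)) ∫_{-π}^{π} (12x - 8)^2 dx = 144π^2/3 + 64 = 48π^2 + 64.
Parseval ⇒ Σ |c_n|^2 = 48π^2 + 64.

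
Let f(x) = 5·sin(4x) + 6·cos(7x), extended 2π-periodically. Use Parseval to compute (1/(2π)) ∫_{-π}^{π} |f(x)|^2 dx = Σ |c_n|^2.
Σ |c_n|^2 = 61/2

Expand |f|^2 and use orthogonality of {sin(nx), cos(mx)} on [-π, π]:
  ∫_{-π}^{π} sin(nx)^2 dx = π, ∫ cos(mx)^2 dx = π, and cross terms integrate to 0.
So ∫_{-π}^{π} f(x)^2 dx = 5^2 · π + 6^2 · π = (25 + 36)π.
Divide by 2π: (25 + 36)/2 = 61/2.
By Parseval, this equals Σ |c_n|^2.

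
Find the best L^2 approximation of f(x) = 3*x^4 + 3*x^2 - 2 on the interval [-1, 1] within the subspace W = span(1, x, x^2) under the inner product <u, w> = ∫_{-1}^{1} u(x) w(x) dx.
g(x) = 39*x^2/7 - 79/35

The best approximation g ∈ W is the orthogonal projection of f onto W. Writing g = a_0 + a_1 x + a_2 x^2, the coefficients solve the normal equations G · a = b where
  G_{ij} = <φ_i, φ_j> and b_i = <f, φ_i>, with φ_0 = 1, φ_1 = x, φ_2 = x^2.
G =
  [2, 0, 2/3]
  [0, 2/3, 0]
  [2/3, 0, 2/5],
b = (-4/5, 0, 76/105).
Solving gives a_0 = -79/35, a_1 = 0, a_2 = 39/7, so
  g(x) = 39*x^2/7 - 79/35.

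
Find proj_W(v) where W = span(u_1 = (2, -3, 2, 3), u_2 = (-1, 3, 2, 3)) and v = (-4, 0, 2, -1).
proj_W(v) = (-9/11, 35/22, -1/11, -3/22)

Set up U = [u_1 | ... | u_2] ∈ R^(4×2). The projector onto W = col(U) is P = U (U^T U)^(-1) U^T.
Compute U^T U =
  [26, 2]
  [2, 23],
and U^T v = (-7, 5).
Solve U^T U · c = U^T v for the coefficients: c = (-19/66, 8/33). The projection is proj_W(v) = U c.
Check: (v - proj_W(v)) · u_1 = 0  (should be 0).
Check: (v - proj_W(v)) · u_2 = 0  (should be 0).
Result: proj_W(v) = (-9/11, 35/22, -1/11, -3/22).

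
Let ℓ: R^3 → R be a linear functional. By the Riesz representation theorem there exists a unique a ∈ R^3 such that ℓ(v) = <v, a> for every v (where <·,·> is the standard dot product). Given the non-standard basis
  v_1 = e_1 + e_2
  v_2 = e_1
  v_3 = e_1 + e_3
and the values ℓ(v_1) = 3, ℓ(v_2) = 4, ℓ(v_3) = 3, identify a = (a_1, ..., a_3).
a = (4, -1, -1)

Write a = (a_1, ..., a_3) in the standard basis. For each basis vector v_i, ℓ(v_i) = <v_i, a> is a linear equation in the a_j's. Collect the n equations into a matrix system V a = ℓ, where row i of V is v_i (expressed in the standard basis). Since V is invertible (lower-triangular with 1s on the diagonal, up to permutation), solve by back-substitution:
  V =
[[1, 1, 0],
 [1, 0, 0],
 [1, 0, 1]]
  V a = (3, 4, 3)
Solving gives a = (4, -1, -1).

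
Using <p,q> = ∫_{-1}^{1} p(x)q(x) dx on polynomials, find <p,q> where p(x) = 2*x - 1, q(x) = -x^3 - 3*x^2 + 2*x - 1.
<p,q> = 88/15

Expand the product: p(x)·q(x) = -2*x^4 - 5*x^3 + 7*x^2 - 4*x + 1.
∫_{-1}^{1} of each monomial x^k gives [2/(k+1) if k even, 0 if k odd]. Integrating term-by-term (or equivalently evaluating the antiderivative F(x) = -2*x^5/5 - 5*x^4/4 + 7*x^3/3 - 2*x^2 + x at the endpoints):
  F(1) − F(−1) = -19/60 − (-371/60) = 88/15.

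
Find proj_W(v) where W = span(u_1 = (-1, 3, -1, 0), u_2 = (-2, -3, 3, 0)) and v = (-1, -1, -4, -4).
proj_W(v) = (70/71, 93/142, -145/142, 0)

Set up U = [u_1 | ... | u_2] ∈ R^(4×2). The projector onto W = col(U) is P = U (U^T U)^(-1) U^T.
Compute U^T U =
  [11, -10]
  [-10, 22],
and U^T v = (2, -7).
Solve U^T U · c = U^T v for the coefficients: c = (-13/71, -57/142). The projection is proj_W(v) = U c.
Check: (v - proj_W(v)) · u_1 = 0  (should be 0).
Check: (v - proj_W(v)) · u_2 = 0  (should be 0).
Result: proj_W(v) = (70/71, 93/142, -145/142, 0).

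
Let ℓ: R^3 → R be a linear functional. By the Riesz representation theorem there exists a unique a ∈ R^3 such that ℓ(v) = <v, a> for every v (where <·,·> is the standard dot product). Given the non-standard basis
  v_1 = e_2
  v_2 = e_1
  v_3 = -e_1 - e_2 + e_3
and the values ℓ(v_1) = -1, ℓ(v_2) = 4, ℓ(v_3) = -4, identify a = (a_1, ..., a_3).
a = (4, -1, -1)

Write a = (a_1, ..., a_3) in the standard basis. For each basis vector v_i, ℓ(v_i) = <v_i, a> is a linear equation in the a_j's. Collect the n equations into a matrix system V a = ℓ, where row i of V is v_i (expressed in the standard basis). Since V is invertible (lower-triangular with 1s on the diagonal, up to permutation), solve by back-substitution:
  V =
[[0, 1, 0],
 [1, 0, 0],
 [-1, -1, 1]]
  V a = (-1, 4, -4)
Solving gives a = (4, -1, -1).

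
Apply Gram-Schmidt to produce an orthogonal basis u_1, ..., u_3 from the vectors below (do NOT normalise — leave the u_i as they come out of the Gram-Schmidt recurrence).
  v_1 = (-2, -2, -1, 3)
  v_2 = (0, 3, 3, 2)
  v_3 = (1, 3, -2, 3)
Orthogonal basis:
  u_1 = (-2, -2, -1, 3)
  u_2 = (-1/3, 8/3, 17/6, 5/2)
  u_3 = (191/129, 278/129, -398/129, 60/43)

Apply the Gram-Schmidt recurrence
  u_1 = v_1
  u_i = v_i − Σ_{j<i} ((v_i · u_j) / (u_j · u_j)) · u_j.

Step by step this gives:
  u_1 = (-2, -2, -1, 3)
  u_2 = (-1/3, 8/3, 17/6, 5/2)
  u_3 = (191/129, 278/129, -398/129, 60/43)

Orthogonality check:
  u_2 · u_1 = 0 (should be 0)
  u_3 · u_1 = 0 (should be 0)
  u_3 · u_2 = 0 (should be 0)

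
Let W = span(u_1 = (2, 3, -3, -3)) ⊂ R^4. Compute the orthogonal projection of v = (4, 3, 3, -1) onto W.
proj_W(v) = (22/31, 33/31, -33/31, -33/31)

Set up U = [u_1 | ... | u_1] ∈ R^(4×1). The projector onto W = col(U) is P = U (U^T U)^(-1) U^T.
Compute U^T U =
  [31],
and U^T v = (11).
Solve U^T U · c = U^T v for the coefficients: c = (11/31). The projection is proj_W(v) = U c.
Check: (v - proj_W(v)) · u_1 = 0  (should be 0).
Result: proj_W(v) = (22/31, 33/31, -33/31, -33/31).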